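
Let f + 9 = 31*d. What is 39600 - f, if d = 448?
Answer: 25721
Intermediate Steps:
f = 13879 (f = -9 + 31*448 = -9 + 13888 = 13879)
39600 - f = 39600 - 1*13879 = 39600 - 13879 = 25721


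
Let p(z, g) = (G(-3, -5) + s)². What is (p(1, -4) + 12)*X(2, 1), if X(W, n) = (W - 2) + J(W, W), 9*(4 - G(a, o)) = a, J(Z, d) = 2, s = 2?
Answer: 938/9 ≈ 104.22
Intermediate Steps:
G(a, o) = 4 - a/9
X(W, n) = W (X(W, n) = (W - 2) + 2 = (-2 + W) + 2 = W)
p(z, g) = 361/9 (p(z, g) = ((4 - ⅑*(-3)) + 2)² = ((4 + ⅓) + 2)² = (13/3 + 2)² = (19/3)² = 361/9)
(p(1, -4) + 12)*X(2, 1) = (361/9 + 12)*2 = (469/9)*2 = 938/9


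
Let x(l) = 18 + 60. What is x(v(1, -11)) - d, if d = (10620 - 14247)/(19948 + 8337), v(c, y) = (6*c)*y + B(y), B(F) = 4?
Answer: 2209857/28285 ≈ 78.128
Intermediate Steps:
v(c, y) = 4 + 6*c*y (v(c, y) = (6*c)*y + 4 = 6*c*y + 4 = 4 + 6*c*y)
x(l) = 78
d = -3627/28285 ≈ -0.12823
x(v(1, -11)) - d = 78 - 1*(-3627/28285) = 78 + 3627/28285 = 2209857/28285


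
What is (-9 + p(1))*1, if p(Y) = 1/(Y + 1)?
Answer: -17/2 ≈ -8.5000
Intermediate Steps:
p(Y) = 1/(1 + Y)
(-9 + p(1))*1 = (-9 + 1/(1 + 1))*1 = (-9 + 1/2)*1 = (-9 + ½)*1 = -17/2*1 = -17/2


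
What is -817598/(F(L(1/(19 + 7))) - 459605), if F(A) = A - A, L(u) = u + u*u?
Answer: 817598/459605 ≈ 1.7789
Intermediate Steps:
L(u) = u + u²
F(A) = 0
-817598/(F(L(1/(19 + 7))) - 459605) = -817598/(0 - 459605) = -817598/(-459605) = -817598*(-1/459605) = 817598/459605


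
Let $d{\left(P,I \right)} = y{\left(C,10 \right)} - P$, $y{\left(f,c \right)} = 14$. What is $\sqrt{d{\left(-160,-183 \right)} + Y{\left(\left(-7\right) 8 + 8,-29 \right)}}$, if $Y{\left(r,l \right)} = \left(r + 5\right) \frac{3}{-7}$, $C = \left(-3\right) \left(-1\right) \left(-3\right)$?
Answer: $\frac{\sqrt{9429}}{7} \approx 13.872$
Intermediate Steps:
$C = -9$ ($C = 3 \left(-3\right) = -9$)
$Y{\left(r,l \right)} = - \frac{15}{7} - \frac{3 r}{7}$ ($Y{\left(r,l \right)} = \left(5 + r\right) 3 \left(- \frac{1}{7}\right) = \left(5 + r\right) \left(- \frac{3}{7}\right) = - \frac{15}{7} - \frac{3 r}{7}$)
$d{\left(P,I \right)} = 14 - P$
$\sqrt{d{\left(-160,-183 \right)} + Y{\left(\left(-7\right) 8 + 8,-29 \right)}} = \sqrt{\left(14 - -160\right) - \left(\frac{15}{7} + \frac{3 \left(\left(-7\right) 8 + 8\right)}{7}\right)} = \sqrt{\left(14 + 160\right) - \left(\frac{15}{7} + \frac{3 \left(-56 + 8\right)}{7}\right)} = \sqrt{174 - - \frac{129}{7}} = \sqrt{174 + \left(- \frac{15}{7} + \frac{144}{7}\right)} = \sqrt{174 + \frac{129}{7}} = \sqrt{\frac{1347}{7}} = \frac{\sqrt{9429}}{7}$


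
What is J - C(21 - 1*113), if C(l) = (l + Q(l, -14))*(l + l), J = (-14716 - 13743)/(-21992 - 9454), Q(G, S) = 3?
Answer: -514931237/31446 ≈ -16375.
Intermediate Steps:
J = 28459/31446 (J = -28459/(-31446) = -28459*(-1/31446) = 28459/31446 ≈ 0.90501)
C(l) = 2*l*(3 + l) (C(l) = (l + 3)*(l + l) = (3 + l)*(2*l) = 2*l*(3 + l))
J - C(21 - 1*113) = 28459/31446 - 2*(21 - 1*113)*(3 + (21 - 1*113)) = 28459/31446 - 2*(21 - 113)*(3 + (21 - 113)) = 28459/31446 - 2*(-92)*(3 - 92) = 28459/31446 - 2*(-92)*(-89) = 28459/31446 - 1*16376 = 28459/31446 - 16376 = -514931237/31446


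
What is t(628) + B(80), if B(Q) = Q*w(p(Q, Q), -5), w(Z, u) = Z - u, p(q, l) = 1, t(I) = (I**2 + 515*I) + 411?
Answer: 718695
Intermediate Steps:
t(I) = 411 + I**2 + 515*I
B(Q) = 6*Q (B(Q) = Q*(1 - 1*(-5)) = Q*(1 + 5) = Q*6 = 6*Q)
t(628) + B(80) = (411 + 628**2 + 515*628) + 6*80 = (411 + 394384 + 323420) + 480 = 718215 + 480 = 718695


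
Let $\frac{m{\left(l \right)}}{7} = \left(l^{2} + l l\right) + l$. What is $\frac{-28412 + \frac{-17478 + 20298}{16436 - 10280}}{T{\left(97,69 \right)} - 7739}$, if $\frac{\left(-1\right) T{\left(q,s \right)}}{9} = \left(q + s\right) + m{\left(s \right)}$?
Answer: $\frac{14575121}{314708058} \approx 0.046313$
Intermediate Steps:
$m{\left(l \right)} = 7 l + 14 l^{2}$ ($m{\left(l \right)} = 7 \left(\left(l^{2} + l l\right) + l\right) = 7 \left(\left(l^{2} + l^{2}\right) + l\right) = 7 \left(2 l^{2} + l\right) = 7 \left(l + 2 l^{2}\right) = 7 l + 14 l^{2}$)
$T{\left(q,s \right)} = - 9 q - 9 s - 63 s \left(1 + 2 s\right)$ ($T{\left(q,s \right)} = - 9 \left(\left(q + s\right) + 7 s \left(1 + 2 s\right)\right) = - 9 \left(q + s + 7 s \left(1 + 2 s\right)\right) = - 9 q - 9 s - 63 s \left(1 + 2 s\right)$)
$\frac{-28412 + \frac{-17478 + 20298}{16436 - 10280}}{T{\left(97,69 \right)} - 7739} = \frac{-28412 + \frac{-17478 + 20298}{16436 - 10280}}{\left(- 126 \cdot 69^{2} - 4968 - 873\right) - 7739} = \frac{-28412 + \frac{2820}{6156}}{\left(\left(-126\right) 4761 - 4968 - 873\right) - 7739} = \frac{-28412 + 2820 \cdot \frac{1}{6156}}{\left(-599886 - 4968 - 873\right) - 7739} = \frac{-28412 + \frac{235}{513}}{-605727 - 7739} = - \frac{14575121}{513 \left(-613466\right)} = \left(- \frac{14575121}{513}\right) \left(- \frac{1}{613466}\right) = \frac{14575121}{314708058}$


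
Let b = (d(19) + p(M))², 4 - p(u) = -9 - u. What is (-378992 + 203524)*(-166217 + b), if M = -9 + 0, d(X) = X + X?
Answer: 28856239004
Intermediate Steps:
d(X) = 2*X
M = -9
p(u) = 13 + u (p(u) = 4 - (-9 - u) = 4 + (9 + u) = 13 + u)
b = 1764 (b = (2*19 + (13 - 9))² = (38 + 4)² = 42² = 1764)
(-378992 + 203524)*(-166217 + b) = (-378992 + 203524)*(-166217 + 1764) = -175468*(-164453) = 28856239004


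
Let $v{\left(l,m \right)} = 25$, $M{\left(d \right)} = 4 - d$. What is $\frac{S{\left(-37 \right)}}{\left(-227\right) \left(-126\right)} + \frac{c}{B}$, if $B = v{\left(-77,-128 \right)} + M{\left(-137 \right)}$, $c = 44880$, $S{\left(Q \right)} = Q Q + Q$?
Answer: $\frac{35663302}{131887} \approx 270.41$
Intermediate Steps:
$S{\left(Q \right)} = Q + Q^{2}$ ($S{\left(Q \right)} = Q^{2} + Q = Q + Q^{2}$)
$B = 166$ ($B = 25 + \left(4 - -137\right) = 25 + \left(4 + 137\right) = 25 + 141 = 166$)
$\frac{S{\left(-37 \right)}}{\left(-227\right) \left(-126\right)} + \frac{c}{B} = \frac{\left(-37\right) \left(1 - 37\right)}{\left(-227\right) \left(-126\right)} + \frac{44880}{166} = \frac{\left(-37\right) \left(-36\right)}{28602} + 44880 \cdot \frac{1}{166} = 1332 \cdot \frac{1}{28602} + \frac{22440}{83} = \frac{74}{1589} + \frac{22440}{83} = \frac{35663302}{131887}$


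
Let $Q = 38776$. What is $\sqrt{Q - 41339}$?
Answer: $i \sqrt{2563} \approx 50.626 i$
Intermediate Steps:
$\sqrt{Q - 41339} = \sqrt{38776 - 41339} = \sqrt{-2563} = i \sqrt{2563}$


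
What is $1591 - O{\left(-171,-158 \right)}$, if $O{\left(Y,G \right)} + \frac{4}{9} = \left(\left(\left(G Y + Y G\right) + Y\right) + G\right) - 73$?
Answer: $- \frac{468383}{9} \approx -52043.0$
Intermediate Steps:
$O{\left(Y,G \right)} = - \frac{661}{9} + G + Y + 2 G Y$ ($O{\left(Y,G \right)} = - \frac{4}{9} - \left(73 - G - Y - G Y - Y G\right) = - \frac{4}{9} - \left(73 - G - Y - 2 G Y\right) = - \frac{4}{9} + \left(-73 + G + Y + 2 G Y\right) = - \frac{661}{9} + G + Y + 2 G Y$)
$1591 - O{\left(-171,-158 \right)} = 1591 - \left(- \frac{661}{9} - 158 - 171 + 2 \left(-158\right) \left(-171\right)\right) = 1591 - \left(- \frac{661}{9} - 158 - 171 + 54036\right) = 1591 - \frac{482702}{9} = - \frac{468383}{9}$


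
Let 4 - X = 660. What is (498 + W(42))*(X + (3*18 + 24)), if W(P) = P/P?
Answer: -288422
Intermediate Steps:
X = -656 (X = 4 - 1*660 = 4 - 660 = -656)
W(P) = 1
(498 + W(42))*(X + (3*18 + 24)) = (498 + 1)*(-656 + (3*18 + 24)) = 499*(-656 + (54 + 24)) = 499*(-656 + 78) = 499*(-578) = -288422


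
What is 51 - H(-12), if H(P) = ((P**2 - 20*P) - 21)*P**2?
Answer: -52221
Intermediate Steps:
H(P) = P**2*(-21 + P**2 - 20*P) (H(P) = (-21 + P**2 - 20*P)*P**2 = P**2*(-21 + P**2 - 20*P))
51 - H(-12) = 51 - (-12)**2*(-21 + (-12)**2 - 20*(-12)) = 51 - 144*(-21 + 144 + 240) = 51 - 144*363 = 51 - 1*52272 = 51 - 52272 = -52221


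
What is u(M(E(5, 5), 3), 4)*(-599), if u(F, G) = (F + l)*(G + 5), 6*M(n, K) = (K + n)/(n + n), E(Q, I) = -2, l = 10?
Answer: -429483/8 ≈ -53685.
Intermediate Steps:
M(n, K) = (K + n)/(12*n) (M(n, K) = ((K + n)/(n + n))/6 = ((K + n)/((2*n)))/6 = ((K + n)*(1/(2*n)))/6 = ((K + n)/(2*n))/6 = (K + n)/(12*n))
u(F, G) = (5 + G)*(10 + F) (u(F, G) = (F + 10)*(G + 5) = (10 + F)*(5 + G) = (5 + G)*(10 + F))
u(M(E(5, 5), 3), 4)*(-599) = (50 + 5*((1/12)*(3 - 2)/(-2)) + 10*4 + ((1/12)*(3 - 2)/(-2))*4)*(-599) = (50 + 5*((1/12)*(-1/2)*1) + 40 + ((1/12)*(-1/2)*1)*4)*(-599) = (50 + 5*(-1/24) + 40 - 1/24*4)*(-599) = (50 - 5/24 + 40 - 1/6)*(-599) = (717/8)*(-599) = -429483/8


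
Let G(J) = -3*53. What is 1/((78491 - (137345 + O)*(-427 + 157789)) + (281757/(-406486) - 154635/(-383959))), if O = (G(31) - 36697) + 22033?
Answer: -156073958074/3009141570397469214355 ≈ -5.1867e-11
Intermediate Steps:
G(J) = -159
O = -14823 (O = (-159 - 36697) + 22033 = -36856 + 22033 = -14823)
1/((78491 - (137345 + O)*(-427 + 157789)) + (281757/(-406486) - 154635/(-383959))) = 1/((78491 - (137345 - 14823)*(-427 + 157789)) + (281757/(-406486) - 154635/(-383959))) = 1/((78491 - 122522*157362) + (281757*(-1/406486) - 154635*(-1/383959))) = 1/((78491 - 1*19280306964) + (-281757/406486 + 154635/383959)) = 1/((78491 - 19280306964) - 45326173353/156073958074) = 1/(-19280228473 - 45326173353/156073958074) = 1/(-3009141570397469214355/156073958074) = -156073958074/3009141570397469214355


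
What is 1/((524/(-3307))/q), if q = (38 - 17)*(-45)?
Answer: 3125115/524 ≈ 5964.0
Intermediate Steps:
q = -945 (q = 21*(-45) = -945)
1/((524/(-3307))/q) = 1/((524/(-3307))/(-945)) = 1/((524*(-1/3307))*(-1/945)) = 1/(-524/3307*(-1/945)) = 1/(524/3125115) = 3125115/524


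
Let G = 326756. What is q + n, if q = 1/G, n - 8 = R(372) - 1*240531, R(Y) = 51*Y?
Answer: -72393118555/326756 ≈ -2.2155e+5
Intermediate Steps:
n = -221551 (n = 8 + (51*372 - 1*240531) = 8 + (18972 - 240531) = 8 - 221559 = -221551)
q = 1/326756 ≈ 3.0604e-6
q + n = 1/326756 - 221551 = -72393118555/326756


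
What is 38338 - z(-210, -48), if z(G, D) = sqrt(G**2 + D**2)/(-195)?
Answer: 38338 + 2*sqrt(1289)/65 ≈ 38339.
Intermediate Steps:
z(G, D) = -sqrt(D**2 + G**2)/195 (z(G, D) = sqrt(D**2 + G**2)*(-1/195) = -sqrt(D**2 + G**2)/195)
38338 - z(-210, -48) = 38338 - (-1)*sqrt((-48)**2 + (-210)**2)/195 = 38338 - (-1)*sqrt(2304 + 44100)/195 = 38338 - (-1)*sqrt(46404)/195 = 38338 - (-1)*6*sqrt(1289)/195 = 38338 - (-2)*sqrt(1289)/65 = 38338 + 2*sqrt(1289)/65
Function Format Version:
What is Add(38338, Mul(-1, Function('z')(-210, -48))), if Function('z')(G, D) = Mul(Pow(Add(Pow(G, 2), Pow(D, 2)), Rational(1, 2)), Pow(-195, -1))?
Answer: Add(38338, Mul(Rational(2, 65), Pow(1289, Rational(1, 2)))) ≈ 38339.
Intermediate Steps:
Function('z')(G, D) = Mul(Rational(-1, 195), Pow(Add(Pow(D, 2), Pow(G, 2)), Rational(1, 2))) (Function('z')(G, D) = Mul(Pow(Add(Pow(D, 2), Pow(G, 2)), Rational(1, 2)), Rational(-1, 195)) = Mul(Rational(-1, 195), Pow(Add(Pow(D, 2), Pow(G, 2)), Rational(1, 2))))
Add(38338, Mul(-1, Function('z')(-210, -48))) = Add(38338, Mul(-1, Mul(Rational(-1, 195), Pow(Add(Pow(-48, 2), Pow(-210, 2)), Rational(1, 2))))) = Add(38338, Mul(-1, Mul(Rational(-1, 195), Pow(Add(2304, 44100), Rational(1, 2))))) = Add(38338, Mul(-1, Mul(Rational(-1, 195), Pow(46404, Rational(1, 2))))) = Add(38338, Mul(-1, Mul(Rational(-1, 195), Mul(6, Pow(1289, Rational(1, 2)))))) = Add(38338, Mul(-1, Mul(Rational(-2, 65), Pow(1289, Rational(1, 2))))) = Add(38338, Mul(Rational(2, 65), Pow(1289, Rational(1, 2))))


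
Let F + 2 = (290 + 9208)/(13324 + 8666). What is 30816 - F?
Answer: 112946387/3665 ≈ 30818.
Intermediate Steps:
F = -5747/3665 (F = -2 + (290 + 9208)/(13324 + 8666) = -2 + 9498/21990 = -2 + 9498*(1/21990) = -2 + 1583/3665 = -5747/3665 ≈ -1.5681)
30816 - F = 30816 - 1*(-5747/3665) = 30816 + 5747/3665 = 112946387/3665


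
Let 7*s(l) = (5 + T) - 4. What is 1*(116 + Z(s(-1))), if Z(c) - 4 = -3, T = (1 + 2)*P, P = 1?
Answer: 117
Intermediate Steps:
T = 3 (T = (1 + 2)*1 = 3*1 = 3)
s(l) = 4/7 (s(l) = ((5 + 3) - 4)/7 = (8 - 4)/7 = (1/7)*4 = 4/7)
Z(c) = 1 (Z(c) = 4 - 3 = 1)
1*(116 + Z(s(-1))) = 1*(116 + 1) = 1*117 = 117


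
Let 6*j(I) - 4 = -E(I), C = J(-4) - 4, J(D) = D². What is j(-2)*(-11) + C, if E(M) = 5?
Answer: 83/6 ≈ 13.833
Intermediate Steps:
C = 12 (C = (-4)² - 4 = 16 - 4 = 12)
j(I) = -⅙ (j(I) = ⅔ + (-1*5)/6 = ⅔ + (⅙)*(-5) = ⅔ - ⅚ = -⅙)
j(-2)*(-11) + C = -⅙*(-11) + 12 = 11/6 + 12 = 83/6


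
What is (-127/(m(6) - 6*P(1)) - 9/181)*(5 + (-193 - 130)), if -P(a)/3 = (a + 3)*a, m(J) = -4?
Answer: 3752241/6154 ≈ 609.72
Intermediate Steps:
P(a) = -3*a*(3 + a) (P(a) = -3*(a + 3)*a = -3*(3 + a)*a = -3*a*(3 + a))
(-127/(m(6) - 6*P(1)) - 9/181)*(5 + (-193 - 130)) = (-127/(-4 - (-18)*(3 + 1)) - 9/181)*(5 + (-193 - 130)) = (-127/(-4 - (-18)*4) - 9*1/181)*(5 - 323) = (-127/(-4 - 6*(-12)) - 9/181)*(-318) = (-127/(-4 + 72) - 9/181)*(-318) = (-127/68 - 9/181)*(-318) = -23599/12308*(-318) = 3752241/6154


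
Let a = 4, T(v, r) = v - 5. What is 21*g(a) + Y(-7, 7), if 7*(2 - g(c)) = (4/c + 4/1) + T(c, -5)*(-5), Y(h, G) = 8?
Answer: 20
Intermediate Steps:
T(v, r) = -5 + v
g(c) = -15/7 - 4/(7*c) + 5*c/7 (g(c) = 2 - ((4/c + 4/1) + (-5 + c)*(-5))/7 = 2 - ((4/c + 4*1) + (25 - 5*c))/7 = 2 - ((4/c + 4) + (25 - 5*c))/7 = 2 - ((4 + 4/c) + (25 - 5*c))/7 = 2 - (29 - 5*c + 4/c)/7 = 2 + (-29/7 - 4/(7*c) + 5*c/7) = -15/7 - 4/(7*c) + 5*c/7)
21*g(a) + Y(-7, 7) = 21*((1/7)*(-4 + 5*4*(-3 + 4))/4) + 8 = 21*((1/7)*(1/4)*(-4 + 5*4*1)) + 8 = 21*((1/7)*(1/4)*(-4 + 20)) + 8 = 21*((1/7)*(1/4)*16) + 8 = 21*(4/7) + 8 = 12 + 8 = 20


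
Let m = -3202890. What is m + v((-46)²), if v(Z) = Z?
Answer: -3200774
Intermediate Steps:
m + v((-46)²) = -3202890 + (-46)² = -3202890 + 2116 = -3200774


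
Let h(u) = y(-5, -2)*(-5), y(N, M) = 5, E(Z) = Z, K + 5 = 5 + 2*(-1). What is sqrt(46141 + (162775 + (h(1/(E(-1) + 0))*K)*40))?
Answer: 2*sqrt(52729) ≈ 459.26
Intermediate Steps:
K = -2 (K = -5 + (5 + 2*(-1)) = -5 + (5 - 2) = -5 + 3 = -2)
h(u) = -25 (h(u) = 5*(-5) = -25)
sqrt(46141 + (162775 + (h(1/(E(-1) + 0))*K)*40)) = sqrt(46141 + (162775 - 25*(-2)*40)) = sqrt(46141 + (162775 + 50*40)) = sqrt(46141 + (162775 + 2000)) = sqrt(46141 + 164775) = sqrt(210916) = 2*sqrt(52729)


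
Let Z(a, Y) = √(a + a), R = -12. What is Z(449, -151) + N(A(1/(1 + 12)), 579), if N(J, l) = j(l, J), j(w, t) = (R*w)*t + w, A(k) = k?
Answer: 579/13 + √898 ≈ 74.505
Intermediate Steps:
Z(a, Y) = √2*√a (Z(a, Y) = √(2*a) = √2*√a)
j(w, t) = w - 12*t*w (j(w, t) = (-12*w)*t + w = -12*t*w + w = w - 12*t*w)
N(J, l) = l*(1 - 12*J)
Z(449, -151) + N(A(1/(1 + 12)), 579) = √2*√449 + 579*(1 - 12/(1 + 12)) = √898 + 579*(1 - 12/13) = √898 + 579*(1/13) = √898 + 579/13 = 579/13 + √898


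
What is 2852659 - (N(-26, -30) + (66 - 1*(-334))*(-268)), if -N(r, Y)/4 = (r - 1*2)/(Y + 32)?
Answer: 2959803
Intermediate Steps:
N(r, Y) = -4*(-2 + r)/(32 + Y) (N(r, Y) = -4*(r - 1*2)/(Y + 32) = -4*(r - 2)/(32 + Y) = -4*(-2 + r)/(32 + Y))
2852659 - (N(-26, -30) + (66 - 1*(-334))*(-268)) = 2852659 - (4*(2 - 1*(-26))/(32 - 30) + (66 - 1*(-334))*(-268)) = 2852659 - (4*(2 + 26)/2 + (66 + 334)*(-268)) = 2852659 - (4*(½)*28 + 400*(-268)) = 2852659 - (56 - 107200) = 2852659 - 1*(-107144) = 2852659 + 107144 = 2959803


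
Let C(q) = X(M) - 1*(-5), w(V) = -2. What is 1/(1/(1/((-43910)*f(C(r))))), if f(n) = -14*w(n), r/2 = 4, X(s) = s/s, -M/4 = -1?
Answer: -1/1229480 ≈ -8.1335e-7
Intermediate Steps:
M = 4 (M = -4*(-1) = 4)
X(s) = 1
r = 8 (r = 2*4 = 8)
C(q) = 6 (C(q) = 1 - 1*(-5) = 1 + 5 = 6)
f(n) = 28 (f(n) = -14*(-2) = 28)
1/(1/(1/((-43910)*f(C(r))))) = 1/(1/(1/(-43910*28))) = 1/(1/(-1/43910*1/28)) = 1/(1/(-1/1229480)) = 1/(-1229480) = -1/1229480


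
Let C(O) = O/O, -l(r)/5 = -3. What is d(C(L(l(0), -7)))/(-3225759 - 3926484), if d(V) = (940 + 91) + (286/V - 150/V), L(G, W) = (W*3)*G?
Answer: -389/2384081 ≈ -0.00016317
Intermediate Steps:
l(r) = 15 (l(r) = -5*(-3) = 15)
L(G, W) = 3*G*W (L(G, W) = (3*W)*G = 3*G*W)
C(O) = 1
d(V) = 1031 + 136/V
d(C(L(l(0), -7)))/(-3225759 - 3926484) = (1031 + 136/1)/(-3225759 - 3926484) = (1031 + 136*1)/(-7152243) = (1031 + 136)*(-1/7152243) = 1167*(-1/7152243) = -389/2384081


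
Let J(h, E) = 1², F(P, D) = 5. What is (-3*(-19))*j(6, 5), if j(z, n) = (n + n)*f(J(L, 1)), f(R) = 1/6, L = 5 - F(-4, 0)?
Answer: 95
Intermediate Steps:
L = 0 (L = 5 - 1*5 = 5 - 5 = 0)
J(h, E) = 1
f(R) = ⅙
j(z, n) = n/3 (j(z, n) = (n + n)*(⅙) = (2*n)*(⅙) = n/3)
(-3*(-19))*j(6, 5) = (-3*(-19))*((⅓)*5) = 57*(5/3) = 95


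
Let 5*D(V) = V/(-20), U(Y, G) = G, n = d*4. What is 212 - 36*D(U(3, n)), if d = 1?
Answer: 5336/25 ≈ 213.44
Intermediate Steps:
n = 4 (n = 1*4 = 4)
D(V) = -V/100 (D(V) = (V/(-20))/5 = (V*(-1/20))/5 = (-V/20)/5 = -V/100)
212 - 36*D(U(3, n)) = 212 - (-9)*4/25 = 212 - 36*(-1/25) = 212 + 36/25 = 5336/25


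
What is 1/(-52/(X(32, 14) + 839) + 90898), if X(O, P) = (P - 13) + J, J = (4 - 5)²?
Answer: 841/76445166 ≈ 1.1001e-5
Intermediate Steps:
J = 1 (J = (-1)² = 1)
X(O, P) = -12 + P (X(O, P) = (P - 13) + 1 = (-13 + P) + 1 = -12 + P)
1/(-52/(X(32, 14) + 839) + 90898) = 1/(-52/((-12 + 14) + 839) + 90898) = 1/(-52/(2 + 839) + 90898) = 1/(-52/841 + 90898) = 1/(76445166/841) = 841/76445166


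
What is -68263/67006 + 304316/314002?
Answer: -521860315/10520009006 ≈ -0.049606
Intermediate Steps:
-68263/67006 + 304316/314002 = -68263*1/67006 + 304316*(1/314002) = -68263/67006 + 152158/157001 = -521860315/10520009006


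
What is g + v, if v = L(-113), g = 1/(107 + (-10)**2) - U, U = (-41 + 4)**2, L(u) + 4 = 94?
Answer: -264752/207 ≈ -1279.0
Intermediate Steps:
L(u) = 90 (L(u) = -4 + 94 = 90)
U = 1369 (U = (-37)**2 = 1369)
g = -283382/207 (g = 1/(107 + (-10)**2) - 1*1369 = 1/(107 + 100) - 1369 = 1/207 - 1369 = -283382/207 ≈ -1369.0)
v = 90
g + v = -283382/207 + 90 = -264752/207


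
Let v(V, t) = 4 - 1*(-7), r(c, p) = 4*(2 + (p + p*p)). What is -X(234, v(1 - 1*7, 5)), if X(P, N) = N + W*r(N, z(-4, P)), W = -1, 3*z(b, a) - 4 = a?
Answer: 229405/9 ≈ 25489.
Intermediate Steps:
z(b, a) = 4/3 + a/3
r(c, p) = 8 + 4*p + 4*p**2 (r(c, p) = 4*(2 + (p + p**2)) = 4*(2 + p + p**2) = 8 + 4*p + 4*p**2)
v(V, t) = 11 (v(V, t) = 4 + 7 = 11)
X(P, N) = -40/3 + N - 4*(4/3 + P/3)**2 - 4*P/3 (X(P, N) = N - (8 + 4*(4/3 + P/3) + 4*(4/3 + P/3)**2) = N - (8 + (16/3 + 4*P/3) + 4*(4/3 + P/3)**2) = N - (40/3 + 4*(4/3 + P/3)**2 + 4*P/3) = N + (-40/3 - 4*(4/3 + P/3)**2 - 4*P/3) = -40/3 + N - 4*(4/3 + P/3)**2 - 4*P/3)
-X(234, v(1 - 1*7, 5)) = -(-184/9 + 11 - 44/9*234 - 4/9*234**2) = -(-184/9 + 11 - 1144 - 4/9*54756) = -(-184/9 + 11 - 1144 - 24336) = -1*(-229405/9) = 229405/9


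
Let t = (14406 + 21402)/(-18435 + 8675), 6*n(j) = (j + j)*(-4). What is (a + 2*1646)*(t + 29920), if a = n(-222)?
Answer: 32738637828/305 ≈ 1.0734e+8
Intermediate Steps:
n(j) = -4*j/3 (n(j) = ((j + j)*(-4))/6 = ((2*j)*(-4))/6 = (-8*j)/6 = -4*j/3)
a = 296 (a = -4/3*(-222) = 296)
t = -1119/305 (t = 35808/(-9760) = 35808*(-1/9760) = -1119/305 ≈ -3.6689)
(a + 2*1646)*(t + 29920) = (296 + 2*1646)*(-1119/305 + 29920) = (296 + 3292)*(9124481/305) = 3588*(9124481/305) = 32738637828/305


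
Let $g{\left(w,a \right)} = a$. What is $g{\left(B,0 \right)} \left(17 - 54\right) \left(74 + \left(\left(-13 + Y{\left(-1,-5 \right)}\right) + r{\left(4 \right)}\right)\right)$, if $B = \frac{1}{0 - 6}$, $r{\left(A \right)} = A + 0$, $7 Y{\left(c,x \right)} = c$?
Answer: $0$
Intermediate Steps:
$Y{\left(c,x \right)} = \frac{c}{7}$
$r{\left(A \right)} = A$
$B = - \frac{1}{6}$ ($B = \frac{1}{-6} = - \frac{1}{6} \approx -0.16667$)
$g{\left(B,0 \right)} \left(17 - 54\right) \left(74 + \left(\left(-13 + Y{\left(-1,-5 \right)}\right) + r{\left(4 \right)}\right)\right) = 0 \left(17 - 54\right) \left(74 + \left(\left(-13 + \frac{1}{7} \left(-1\right)\right) + 4\right)\right) = 0 \left(- 37 \left(74 + \left(\left(-13 - \frac{1}{7}\right) + 4\right)\right)\right) = 0 \left(- 37 \left(74 + \left(- \frac{92}{7} + 4\right)\right)\right) = 0 \left(- 37 \left(74 - \frac{64}{7}\right)\right) = 0 \left(\left(-37\right) \frac{454}{7}\right) = 0 \left(- \frac{16798}{7}\right) = 0$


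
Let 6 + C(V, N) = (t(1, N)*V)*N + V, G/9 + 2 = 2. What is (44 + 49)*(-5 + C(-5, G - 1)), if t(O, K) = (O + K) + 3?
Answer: -93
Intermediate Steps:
G = 0 (G = -18 + 9*2 = -18 + 18 = 0)
t(O, K) = 3 + K + O (t(O, K) = (K + O) + 3 = 3 + K + O)
C(V, N) = -6 + V + N*V*(4 + N) (C(V, N) = -6 + (((3 + N + 1)*V)*N + V) = -6 + (((4 + N)*V)*N + V) = -6 + ((V*(4 + N))*N + V) = -6 + (N*V*(4 + N) + V) = -6 + (V + N*V*(4 + N)) = -6 + V + N*V*(4 + N))
(44 + 49)*(-5 + C(-5, G - 1)) = (44 + 49)*(-5 + (-6 - 5 + (0 - 1)*(-5)*(4 + (0 - 1)))) = 93*(-5 + (-6 - 5 - 1*(-5)*(4 - 1))) = 93*(-5 + (-6 - 5 - 1*(-5)*3)) = 93*(-5 + (-6 - 5 + 15)) = 93*(-5 + 4) = 93*(-1) = -93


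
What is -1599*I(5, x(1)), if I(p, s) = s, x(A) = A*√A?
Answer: -1599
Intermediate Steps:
x(A) = A^(3/2)
-1599*I(5, x(1)) = -1599*1^(3/2) = -1599*1 = -1599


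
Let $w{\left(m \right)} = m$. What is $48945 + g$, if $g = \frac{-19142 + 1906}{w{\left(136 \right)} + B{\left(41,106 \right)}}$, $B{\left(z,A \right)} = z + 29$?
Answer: $\frac{5032717}{103} \approx 48861.0$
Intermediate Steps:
$B{\left(z,A \right)} = 29 + z$
$g = - \frac{8618}{103}$ ($g = \frac{-19142 + 1906}{136 + \left(29 + 41\right)} = - \frac{17236}{136 + 70} = - \frac{17236}{206} = \left(-17236\right) \frac{1}{206} = - \frac{8618}{103} \approx -83.67$)
$48945 + g = 48945 - \frac{8618}{103} = \frac{5032717}{103}$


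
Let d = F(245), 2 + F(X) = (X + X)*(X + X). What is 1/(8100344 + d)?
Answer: 1/8340442 ≈ 1.1990e-7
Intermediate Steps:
F(X) = -2 + 4*X² (F(X) = -2 + (X + X)*(X + X) = -2 + (2*X)*(2*X) = -2 + 4*X²)
d = 240098 (d = -2 + 4*245² = -2 + 4*60025 = -2 + 240100 = 240098)
1/(8100344 + d) = 1/(8100344 + 240098) = 1/8340442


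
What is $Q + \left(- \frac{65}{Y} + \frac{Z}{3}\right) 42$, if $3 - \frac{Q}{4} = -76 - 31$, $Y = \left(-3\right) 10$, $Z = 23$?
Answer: $853$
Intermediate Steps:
$Y = -30$
$Q = 440$ ($Q = 12 - 4 \left(-76 - 31\right) = 12 - -428 = 12 + 428 = 440$)
$Q + \left(- \frac{65}{Y} + \frac{Z}{3}\right) 42 = 440 + \left(- \frac{65}{-30} + \frac{23}{3}\right) 42 = 440 + \left(\left(-65\right) \left(- \frac{1}{30}\right) + 23 \cdot \frac{1}{3}\right) 42 = 440 + \left(\frac{13}{6} + \frac{23}{3}\right) 42 = 440 + \frac{59}{6} \cdot 42 = 440 + 413 = 853$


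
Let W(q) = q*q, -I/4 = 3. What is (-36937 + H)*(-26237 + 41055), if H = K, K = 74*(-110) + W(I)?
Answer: -665817194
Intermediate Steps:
I = -12 (I = -4*3 = -12)
W(q) = q²
K = -7996 (K = 74*(-110) + (-12)² = -8140 + 144 = -7996)
H = -7996
(-36937 + H)*(-26237 + 41055) = (-36937 - 7996)*(-26237 + 41055) = -44933*14818 = -665817194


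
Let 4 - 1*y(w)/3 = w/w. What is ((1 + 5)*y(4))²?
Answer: 2916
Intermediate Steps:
y(w) = 9 (y(w) = 12 - 3*w/w = 12 - 3*1 = 12 - 3 = 9)
((1 + 5)*y(4))² = ((1 + 5)*9)² = (6*9)² = 54² = 2916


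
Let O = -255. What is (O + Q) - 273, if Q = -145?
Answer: -673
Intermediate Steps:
(O + Q) - 273 = (-255 - 145) - 273 = -400 - 273 = -673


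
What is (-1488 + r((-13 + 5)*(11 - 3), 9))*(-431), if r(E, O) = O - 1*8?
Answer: 640897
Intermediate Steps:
r(E, O) = -8 + O (r(E, O) = O - 8 = -8 + O)
(-1488 + r((-13 + 5)*(11 - 3), 9))*(-431) = (-1488 + (-8 + 9))*(-431) = (-1488 + 1)*(-431) = -1487*(-431) = 640897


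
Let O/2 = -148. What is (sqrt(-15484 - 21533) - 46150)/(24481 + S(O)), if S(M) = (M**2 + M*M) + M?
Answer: -46150/199417 + 9*I*sqrt(457)/199417 ≈ -0.23142 + 0.0009648*I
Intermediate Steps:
O = -296 (O = 2*(-148) = -296)
S(M) = M + 2*M**2 (S(M) = (M**2 + M**2) + M = 2*M**2 + M = M + 2*M**2)
(sqrt(-15484 - 21533) - 46150)/(24481 + S(O)) = (sqrt(-15484 - 21533) - 46150)/(24481 - 296*(1 + 2*(-296))) = (sqrt(-37017) - 46150)/(24481 - 296*(1 - 592)) = (9*I*sqrt(457) - 46150)/(24481 - 296*(-591)) = (-46150 + 9*I*sqrt(457))/(24481 + 174936) = (-46150 + 9*I*sqrt(457))/199417 = (-46150 + 9*I*sqrt(457))*(1/199417) = -46150/199417 + 9*I*sqrt(457)/199417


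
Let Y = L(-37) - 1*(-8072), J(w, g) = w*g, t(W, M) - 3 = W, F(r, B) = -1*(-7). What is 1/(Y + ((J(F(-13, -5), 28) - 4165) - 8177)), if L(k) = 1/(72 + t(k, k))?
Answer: -38/154811 ≈ -0.00024546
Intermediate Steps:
F(r, B) = 7
t(W, M) = 3 + W
J(w, g) = g*w
L(k) = 1/(75 + k) (L(k) = 1/(72 + (3 + k)) = 1/(75 + k))
Y = 306737/38 (Y = 1/(75 - 37) - 1*(-8072) = 1/38 + 8072 = 306737/38 ≈ 8072.0)
1/(Y + ((J(F(-13, -5), 28) - 4165) - 8177)) = 1/(306737/38 + ((28*7 - 4165) - 8177)) = 1/(306737/38 + ((196 - 4165) - 8177)) = 1/(306737/38 + (-3969 - 8177)) = 1/(306737/38 - 12146) = 1/(-154811/38) = -38/154811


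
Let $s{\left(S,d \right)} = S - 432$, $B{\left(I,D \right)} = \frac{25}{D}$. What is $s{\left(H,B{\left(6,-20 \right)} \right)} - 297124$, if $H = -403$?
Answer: $-297959$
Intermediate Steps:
$s{\left(S,d \right)} = -432 + S$
$s{\left(H,B{\left(6,-20 \right)} \right)} - 297124 = \left(-432 - 403\right) - 297124 = -835 - 297124 = -297959$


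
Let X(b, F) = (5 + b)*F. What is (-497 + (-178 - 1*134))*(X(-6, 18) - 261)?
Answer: 225711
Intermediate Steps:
X(b, F) = F*(5 + b)
(-497 + (-178 - 1*134))*(X(-6, 18) - 261) = (-497 + (-178 - 1*134))*(18*(5 - 6) - 261) = (-497 + (-178 - 134))*(18*(-1) - 261) = (-497 - 312)*(-18 - 261) = -809*(-279) = 225711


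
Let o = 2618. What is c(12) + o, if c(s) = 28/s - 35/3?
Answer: 7826/3 ≈ 2608.7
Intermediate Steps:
c(s) = -35/3 + 28/s (c(s) = 28/s - 35*1/3 = 28/s - 35/3 = -35/3 + 28/s)
c(12) + o = (-35/3 + 28/12) + 2618 = (-35/3 + 28*(1/12)) + 2618 = (-35/3 + 7/3) + 2618 = -28/3 + 2618 = 7826/3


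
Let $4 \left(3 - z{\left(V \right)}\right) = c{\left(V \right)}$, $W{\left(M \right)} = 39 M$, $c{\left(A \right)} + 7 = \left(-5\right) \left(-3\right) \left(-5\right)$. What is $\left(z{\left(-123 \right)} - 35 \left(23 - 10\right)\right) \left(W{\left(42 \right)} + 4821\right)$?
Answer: $- \frac{5574117}{2} \approx -2.7871 \cdot 10^{6}$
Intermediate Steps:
$c{\left(A \right)} = -82$ ($c{\left(A \right)} = -7 + \left(-5\right) \left(-3\right) \left(-5\right) = -7 + 15 \left(-5\right) = -7 - 75 = -82$)
$z{\left(V \right)} = \frac{47}{2}$ ($z{\left(V \right)} = 3 - - \frac{41}{2} = 3 + \frac{41}{2} = \frac{47}{2}$)
$\left(z{\left(-123 \right)} - 35 \left(23 - 10\right)\right) \left(W{\left(42 \right)} + 4821\right) = \left(\frac{47}{2} - 35 \left(23 - 10\right)\right) \left(39 \cdot 42 + 4821\right) = \left(\frac{47}{2} - 455\right) \left(1638 + 4821\right) = \left(\frac{47}{2} - 455\right) 6459 = \left(- \frac{863}{2}\right) 6459 = - \frac{5574117}{2}$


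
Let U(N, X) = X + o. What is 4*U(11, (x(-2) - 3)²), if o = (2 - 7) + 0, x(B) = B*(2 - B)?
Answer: 464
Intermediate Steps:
o = -5 (o = -5 + 0 = -5)
U(N, X) = -5 + X (U(N, X) = X - 5 = -5 + X)
4*U(11, (x(-2) - 3)²) = 4*(-5 + (-2*(2 - 1*(-2)) - 3)²) = 4*(-5 + (-2*(2 + 2) - 3)²) = 4*(-5 + (-2*4 - 3)²) = 4*(-5 + (-8 - 3)²) = 4*(-5 + (-11)²) = 4*(-5 + 121) = 4*116 = 464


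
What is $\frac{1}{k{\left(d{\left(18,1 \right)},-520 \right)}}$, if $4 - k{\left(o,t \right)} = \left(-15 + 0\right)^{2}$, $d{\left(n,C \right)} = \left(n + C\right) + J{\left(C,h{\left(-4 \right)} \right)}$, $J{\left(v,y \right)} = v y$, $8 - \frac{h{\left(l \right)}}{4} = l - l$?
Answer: $- \frac{1}{221} \approx -0.0045249$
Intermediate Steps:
$h{\left(l \right)} = 32$ ($h{\left(l \right)} = 32 - 4 \left(l - l\right) = 32 - 0 = 32 + 0 = 32$)
$d{\left(n,C \right)} = n + 33 C$ ($d{\left(n,C \right)} = \left(n + C\right) + C 32 = \left(C + n\right) + 32 C = n + 33 C$)
$k{\left(o,t \right)} = -221$ ($k{\left(o,t \right)} = 4 - \left(-15 + 0\right)^{2} = 4 - \left(-15\right)^{2} = 4 - 225 = -221$)
$\frac{1}{k{\left(d{\left(18,1 \right)},-520 \right)}} = \frac{1}{-221} = - \frac{1}{221}$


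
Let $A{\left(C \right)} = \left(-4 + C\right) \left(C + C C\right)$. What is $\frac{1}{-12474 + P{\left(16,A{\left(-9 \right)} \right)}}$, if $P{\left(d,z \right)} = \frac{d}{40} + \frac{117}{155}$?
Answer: $- \frac{155}{1933291} \approx -8.0174 \cdot 10^{-5}$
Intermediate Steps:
$A{\left(C \right)} = \left(-4 + C\right) \left(C + C^{2}\right)$
$P{\left(d,z \right)} = \frac{117}{155} + \frac{d}{40}$ ($P{\left(d,z \right)} = d \frac{1}{40} + 117 \cdot \frac{1}{155} = \frac{d}{40} + \frac{117}{155} = \frac{117}{155} + \frac{d}{40}$)
$\frac{1}{-12474 + P{\left(16,A{\left(-9 \right)} \right)}} = \frac{1}{-12474 + \left(\frac{117}{155} + \frac{1}{40} \cdot 16\right)} = \frac{1}{-12474 + \left(\frac{117}{155} + \frac{2}{5}\right)} = \frac{1}{-12474 + \frac{179}{155}} = \frac{1}{- \frac{1933291}{155}} = - \frac{155}{1933291}$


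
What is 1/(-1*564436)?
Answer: -1/564436 ≈ -1.7717e-6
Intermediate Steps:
1/(-1*564436) = 1/(-564436) = -1/564436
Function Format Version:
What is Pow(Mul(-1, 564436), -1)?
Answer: Rational(-1, 564436) ≈ -1.7717e-6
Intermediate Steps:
Pow(Mul(-1, 564436), -1) = Pow(-564436, -1) = Rational(-1, 564436)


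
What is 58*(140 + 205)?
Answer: 20010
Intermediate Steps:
58*(140 + 205) = 58*345 = 20010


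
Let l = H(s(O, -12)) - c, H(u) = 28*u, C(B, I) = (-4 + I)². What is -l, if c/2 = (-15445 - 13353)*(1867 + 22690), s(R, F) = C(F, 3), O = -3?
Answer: -1414385000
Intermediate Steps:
s(R, F) = 1 (s(R, F) = (-4 + 3)² = (-1)² = 1)
c = -1414384972 (c = 2*((-15445 - 13353)*(1867 + 22690)) = 2*(-28798*24557) = 2*(-707192486) = -1414384972)
l = 1414385000 (l = 28*1 - 1*(-1414384972) = 28 + 1414384972 = 1414385000)
-l = -1*1414385000 = -1414385000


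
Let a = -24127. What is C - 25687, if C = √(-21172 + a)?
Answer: -25687 + I*√45299 ≈ -25687.0 + 212.84*I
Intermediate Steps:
C = I*√45299 (C = √(-21172 - 24127) = √(-45299) = I*√45299 ≈ 212.84*I)
C - 25687 = I*√45299 - 25687 = -25687 + I*√45299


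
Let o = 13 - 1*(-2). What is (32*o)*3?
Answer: 1440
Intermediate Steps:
o = 15 (o = 13 + 2 = 15)
(32*o)*3 = (32*15)*3 = 480*3 = 1440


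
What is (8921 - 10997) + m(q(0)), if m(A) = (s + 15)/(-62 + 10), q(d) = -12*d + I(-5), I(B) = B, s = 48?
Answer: -108015/52 ≈ -2077.2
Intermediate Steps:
q(d) = -5 - 12*d (q(d) = -12*d - 5 = -5 - 12*d)
m(A) = -63/52 (m(A) = (48 + 15)/(-62 + 10) = 63/(-52) = 63*(-1/52) = -63/52)
(8921 - 10997) + m(q(0)) = (8921 - 10997) - 63/52 = -2076 - 63/52 = -108015/52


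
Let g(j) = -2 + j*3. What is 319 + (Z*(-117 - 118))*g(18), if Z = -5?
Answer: 61419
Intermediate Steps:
g(j) = -2 + 3*j
319 + (Z*(-117 - 118))*g(18) = 319 + (-5*(-117 - 118))*(-2 + 3*18) = 319 + (-5*(-235))*(-2 + 54) = 319 + 1175*52 = 319 + 61100 = 61419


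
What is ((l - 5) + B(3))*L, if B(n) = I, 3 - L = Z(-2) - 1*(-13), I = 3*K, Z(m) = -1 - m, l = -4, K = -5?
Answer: 264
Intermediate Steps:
I = -15 (I = 3*(-5) = -15)
L = -11 (L = 3 - ((-1 - 1*(-2)) - 1*(-13)) = 3 - ((-1 + 2) + 13) = 3 - (1 + 13) = 3 - 1*14 = 3 - 14 = -11)
B(n) = -15
((l - 5) + B(3))*L = ((-4 - 5) - 15)*(-11) = (-9 - 15)*(-11) = -24*(-11) = 264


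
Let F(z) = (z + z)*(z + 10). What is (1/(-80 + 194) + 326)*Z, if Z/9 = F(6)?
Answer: 10703520/19 ≈ 5.6334e+5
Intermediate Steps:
F(z) = 2*z*(10 + z) (F(z) = (2*z)*(10 + z) = 2*z*(10 + z))
Z = 1728 (Z = 9*(2*6*(10 + 6)) = 9*(2*6*16) = 9*192 = 1728)
(1/(-80 + 194) + 326)*Z = (1/(-80 + 194) + 326)*1728 = (1/114 + 326)*1728 = (37165/114)*1728 = 10703520/19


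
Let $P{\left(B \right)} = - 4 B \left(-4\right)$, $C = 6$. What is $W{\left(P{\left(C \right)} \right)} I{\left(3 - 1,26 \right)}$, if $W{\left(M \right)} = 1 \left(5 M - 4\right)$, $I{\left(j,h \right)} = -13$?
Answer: $-6188$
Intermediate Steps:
$P{\left(B \right)} = 16 B$
$W{\left(M \right)} = -4 + 5 M$ ($W{\left(M \right)} = 1 \left(-4 + 5 M\right) = -4 + 5 M$)
$W{\left(P{\left(C \right)} \right)} I{\left(3 - 1,26 \right)} = \left(-4 + 5 \cdot 16 \cdot 6\right) \left(-13\right) = \left(-4 + 5 \cdot 96\right) \left(-13\right) = \left(-4 + 480\right) \left(-13\right) = 476 \left(-13\right) = -6188$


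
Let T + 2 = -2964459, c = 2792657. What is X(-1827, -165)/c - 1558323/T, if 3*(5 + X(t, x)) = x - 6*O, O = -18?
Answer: 4351790487147/8278722762877 ≈ 0.52566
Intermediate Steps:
T = -2964461 (T = -2 - 2964459 = -2964461)
X(t, x) = 31 + x/3 (X(t, x) = -5 + (x - 6*(-18))/3 = -5 + (x + 108)/3 = -5 + (108 + x)/3 = -5 + (36 + x/3) = 31 + x/3)
X(-1827, -165)/c - 1558323/T = (31 + (⅓)*(-165))/2792657 - 1558323/(-2964461) = (31 - 55)*(1/2792657) - 1558323*(-1/2964461) = -24*1/2792657 + 1558323/2964461 = -24/2792657 + 1558323/2964461 = 4351790487147/8278722762877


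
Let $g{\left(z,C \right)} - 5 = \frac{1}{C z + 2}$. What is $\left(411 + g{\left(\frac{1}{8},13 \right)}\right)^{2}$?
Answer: $\frac{145733184}{841} \approx 1.7329 \cdot 10^{5}$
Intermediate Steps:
$g{\left(z,C \right)} = 5 + \frac{1}{2 + C z}$ ($g{\left(z,C \right)} = 5 + \frac{1}{C z + 2} = 5 + \frac{1}{2 + C z}$)
$\left(411 + g{\left(\frac{1}{8},13 \right)}\right)^{2} = \left(411 + \frac{11 + 5 \cdot 13 \cdot \frac{1}{8}}{2 + \frac{13}{8}}\right)^{2} = \left(411 + \frac{11 + 5 \cdot 13 \cdot \frac{1}{8}}{2 + 13 \cdot \frac{1}{8}}\right)^{2} = \left(411 + \frac{11 + \frac{65}{8}}{2 + \frac{13}{8}}\right)^{2} = \left(411 + \frac{1}{\frac{29}{8}} \cdot \frac{153}{8}\right)^{2} = \left(411 + \frac{8}{29} \cdot \frac{153}{8}\right)^{2} = \left(411 + \frac{153}{29}\right)^{2} = \left(\frac{12072}{29}\right)^{2} = \frac{145733184}{841}$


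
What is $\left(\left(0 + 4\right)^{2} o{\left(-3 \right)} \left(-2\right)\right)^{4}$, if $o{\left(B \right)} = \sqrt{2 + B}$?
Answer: $1048576$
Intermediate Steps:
$\left(\left(0 + 4\right)^{2} o{\left(-3 \right)} \left(-2\right)\right)^{4} = \left(\left(0 + 4\right)^{2} \sqrt{2 - 3} \left(-2\right)\right)^{4} = \left(4^{2} \sqrt{-1} \left(-2\right)\right)^{4} = \left(16 i \left(-2\right)\right)^{4} = \left(- 32 i\right)^{4} = 1048576$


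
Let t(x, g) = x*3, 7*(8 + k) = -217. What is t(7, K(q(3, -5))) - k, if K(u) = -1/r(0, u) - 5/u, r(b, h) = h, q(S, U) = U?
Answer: 60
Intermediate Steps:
k = -39 (k = -8 + (⅐)*(-217) = -8 - 31 = -39)
K(u) = -6/u (K(u) = -1/u - 5/u = -6/u)
t(x, g) = 3*x
t(7, K(q(3, -5))) - k = 3*7 - 1*(-39) = 21 + 39 = 60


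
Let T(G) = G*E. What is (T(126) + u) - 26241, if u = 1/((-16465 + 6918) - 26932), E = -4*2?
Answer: -994016272/36479 ≈ -27249.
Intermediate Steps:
E = -8
u = -1/36479 (u = 1/(-9547 - 26932) = 1/(-36479) = -1/36479 ≈ -2.7413e-5)
T(G) = -8*G (T(G) = G*(-8) = -8*G)
(T(126) + u) - 26241 = (-8*126 - 1/36479) - 26241 = (-1008 - 1/36479) - 26241 = -36770833/36479 - 26241 = -994016272/36479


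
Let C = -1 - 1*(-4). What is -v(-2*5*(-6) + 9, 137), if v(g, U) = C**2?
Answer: -9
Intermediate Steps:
C = 3 (C = -1 + 4 = 3)
v(g, U) = 9 (v(g, U) = 3**2 = 9)
-v(-2*5*(-6) + 9, 137) = -1*9 = -9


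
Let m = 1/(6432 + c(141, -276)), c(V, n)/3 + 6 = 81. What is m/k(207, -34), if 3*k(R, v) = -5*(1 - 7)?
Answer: 1/66570 ≈ 1.5022e-5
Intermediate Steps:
k(R, v) = 10 (k(R, v) = (-5*(1 - 7))/3 = (-5*(-6))/3 = (1/3)*30 = 10)
c(V, n) = 225 (c(V, n) = -18 + 3*81 = -18 + 243 = 225)
m = 1/6657 (m = 1/(6432 + 225) = 1/6657 ≈ 0.00015022)
m/k(207, -34) = (1/6657)/10 = (1/6657)*(1/10) = 1/66570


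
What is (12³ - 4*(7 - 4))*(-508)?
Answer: -871728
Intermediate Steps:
(12³ - 4*(7 - 4))*(-508) = (1728 - 4*3)*(-508) = (1728 - 12)*(-508) = 1716*(-508) = -871728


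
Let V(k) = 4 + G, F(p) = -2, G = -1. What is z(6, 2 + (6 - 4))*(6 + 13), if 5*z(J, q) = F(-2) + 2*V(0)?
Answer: 76/5 ≈ 15.200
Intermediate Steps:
V(k) = 3 (V(k) = 4 - 1 = 3)
z(J, q) = 4/5 (z(J, q) = (-2 + 2*3)/5 = (-2 + 6)/5 = (1/5)*4 = 4/5)
z(6, 2 + (6 - 4))*(6 + 13) = 4*(6 + 13)/5 = (4/5)*19 = 76/5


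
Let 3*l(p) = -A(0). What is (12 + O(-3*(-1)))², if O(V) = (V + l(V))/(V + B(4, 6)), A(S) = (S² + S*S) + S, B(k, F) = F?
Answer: 1369/9 ≈ 152.11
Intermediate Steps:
A(S) = S + 2*S² (A(S) = (S² + S²) + S = 2*S² + S = S + 2*S²)
l(p) = 0 (l(p) = (-0*(1 + 2*0))/3 = (-0*(1 + 0))/3 = (-0)/3 = (-1*0)/3 = (⅓)*0 = 0)
O(V) = V/(6 + V) (O(V) = (V + 0)/(V + 6) = V/(6 + V))
(12 + O(-3*(-1)))² = (12 + (-3*(-1))/(6 - 3*(-1)))² = (12 + 3/(6 + 3))² = (12 + 3/9)² = (12 + 3*(⅑))² = (12 + ⅓)² = (37/3)² = 1369/9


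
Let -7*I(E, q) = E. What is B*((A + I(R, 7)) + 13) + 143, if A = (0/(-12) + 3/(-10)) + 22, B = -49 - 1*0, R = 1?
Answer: -15503/10 ≈ -1550.3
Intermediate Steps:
I(E, q) = -E/7
B = -49 (B = -49 + 0 = -49)
A = 217/10 (A = (0*(-1/12) + 3*(-⅒)) + 22 = (0 - 3/10) + 22 = -3/10 + 22 = 217/10 ≈ 21.700)
B*((A + I(R, 7)) + 13) + 143 = -49*((217/10 - ⅐*1) + 13) + 143 = -49*((217/10 - ⅐) + 13) + 143 = -49*(1509/70 + 13) + 143 = -49*2419/70 + 143 = -16933/10 + 143 = -15503/10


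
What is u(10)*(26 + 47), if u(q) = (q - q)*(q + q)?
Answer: 0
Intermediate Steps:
u(q) = 0 (u(q) = 0*(2*q) = 0)
u(10)*(26 + 47) = 0*(26 + 47) = 0*73 = 0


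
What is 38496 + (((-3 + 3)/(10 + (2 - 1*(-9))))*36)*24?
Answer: 38496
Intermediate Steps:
38496 + (((-3 + 3)/(10 + (2 - 1*(-9))))*36)*24 = 38496 + ((0/(10 + (2 + 9)))*36)*24 = 38496 + ((0/(10 + 11))*36)*24 = 38496 + ((0/21)*36)*24 = 38496 + ((0*(1/21))*36)*24 = 38496 + (0*36)*24 = 38496 + 0*24 = 38496 + 0 = 38496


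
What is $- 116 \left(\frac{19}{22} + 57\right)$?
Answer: $- \frac{73834}{11} \approx -6712.2$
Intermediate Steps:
$- 116 \left(\frac{19}{22} + 57\right) = \left(-116\right) \frac{1273}{22} = - \frac{73834}{11}$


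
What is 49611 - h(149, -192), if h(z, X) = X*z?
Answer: 78219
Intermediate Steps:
49611 - h(149, -192) = 49611 - (-192)*149 = 49611 - 1*(-28608) = 49611 + 28608 = 78219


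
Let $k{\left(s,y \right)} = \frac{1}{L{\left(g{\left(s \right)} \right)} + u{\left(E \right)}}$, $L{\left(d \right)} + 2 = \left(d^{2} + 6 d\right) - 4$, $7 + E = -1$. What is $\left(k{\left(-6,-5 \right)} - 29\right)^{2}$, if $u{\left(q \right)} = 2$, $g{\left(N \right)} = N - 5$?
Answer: $\frac{2184484}{2601} \approx 839.86$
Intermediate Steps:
$g{\left(N \right)} = -5 + N$
$E = -8$ ($E = -7 - 1 = -8$)
$L{\left(d \right)} = -6 + d^{2} + 6 d$ ($L{\left(d \right)} = -2 - \left(4 - d^{2} - 6 d\right) = -2 + \left(-4 + d^{2} + 6 d\right) = -6 + d^{2} + 6 d$)
$k{\left(s,y \right)} = \frac{1}{-34 + \left(-5 + s\right)^{2} + 6 s}$ ($k{\left(s,y \right)} = \frac{1}{\left(-6 + \left(-5 + s\right)^{2} + 6 \left(-5 + s\right)\right) + 2} = \frac{1}{\left(-6 + \left(-5 + s\right)^{2} + \left(-30 + 6 s\right)\right) + 2} = \frac{1}{\left(-36 + \left(-5 + s\right)^{2} + 6 s\right) + 2} = \frac{1}{-34 + \left(-5 + s\right)^{2} + 6 s}$)
$\left(k{\left(-6,-5 \right)} - 29\right)^{2} = \left(\frac{1}{-9 + \left(-6\right)^{2} - -24} - 29\right)^{2} = \left(\frac{1}{-9 + 36 + 24} - 29\right)^{2} = \left(\frac{1}{51} - 29\right)^{2} = \left(- \frac{1478}{51}\right)^{2} = \frac{2184484}{2601}$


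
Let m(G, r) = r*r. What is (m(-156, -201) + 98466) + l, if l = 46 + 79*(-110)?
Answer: 130223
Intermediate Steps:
m(G, r) = r**2
l = -8644 (l = 46 - 8690 = -8644)
(m(-156, -201) + 98466) + l = ((-201)**2 + 98466) - 8644 = (40401 + 98466) - 8644 = 138867 - 8644 = 130223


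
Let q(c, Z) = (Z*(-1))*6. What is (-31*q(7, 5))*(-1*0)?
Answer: 0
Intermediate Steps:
q(c, Z) = -6*Z (q(c, Z) = -Z*6 = -6*Z)
(-31*q(7, 5))*(-1*0) = (-(-186)*5)*(-1*0) = -31*(-30)*0 = 930*0 = 0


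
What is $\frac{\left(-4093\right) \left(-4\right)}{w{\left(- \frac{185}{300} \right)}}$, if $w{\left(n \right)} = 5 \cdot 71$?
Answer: $\frac{16372}{355} \approx 46.118$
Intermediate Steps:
$w{\left(n \right)} = 355$
$\frac{\left(-4093\right) \left(-4\right)}{w{\left(- \frac{185}{300} \right)}} = \frac{\left(-4093\right) \left(-4\right)}{355} = 16372 \cdot \frac{1}{355} = \frac{16372}{355}$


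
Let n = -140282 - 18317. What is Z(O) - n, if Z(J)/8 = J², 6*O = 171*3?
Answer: 217081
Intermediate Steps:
O = 171/2 (O = (171*3)/6 = (⅙)*513 = 171/2 ≈ 85.500)
n = -158599
Z(J) = 8*J²
Z(O) - n = 8*(171/2)² - 1*(-158599) = 8*(29241/4) + 158599 = 58482 + 158599 = 217081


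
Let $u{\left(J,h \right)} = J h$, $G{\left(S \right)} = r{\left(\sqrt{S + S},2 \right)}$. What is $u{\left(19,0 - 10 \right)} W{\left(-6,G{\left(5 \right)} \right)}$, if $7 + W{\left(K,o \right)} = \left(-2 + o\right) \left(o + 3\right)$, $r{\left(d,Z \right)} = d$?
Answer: $570 - 190 \sqrt{10} \approx -30.833$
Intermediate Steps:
$G{\left(S \right)} = \sqrt{2} \sqrt{S}$ ($G{\left(S \right)} = \sqrt{S + S} = \sqrt{2 S} = \sqrt{2} \sqrt{S}$)
$W{\left(K,o \right)} = -7 + \left(-2 + o\right) \left(3 + o\right)$ ($W{\left(K,o \right)} = -7 + \left(-2 + o\right) \left(o + 3\right) = -7 + \left(-2 + o\right) \left(3 + o\right)$)
$u{\left(19,0 - 10 \right)} W{\left(-6,G{\left(5 \right)} \right)} = 19 \left(0 - 10\right) \left(-13 + \sqrt{2} \sqrt{5} + \left(\sqrt{2} \sqrt{5}\right)^{2}\right) = 19 \left(-10\right) \left(-13 + \sqrt{10} + \left(\sqrt{10}\right)^{2}\right) = - 190 \left(-13 + \sqrt{10} + 10\right) = - 190 \left(-3 + \sqrt{10}\right) = 570 - 190 \sqrt{10}$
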